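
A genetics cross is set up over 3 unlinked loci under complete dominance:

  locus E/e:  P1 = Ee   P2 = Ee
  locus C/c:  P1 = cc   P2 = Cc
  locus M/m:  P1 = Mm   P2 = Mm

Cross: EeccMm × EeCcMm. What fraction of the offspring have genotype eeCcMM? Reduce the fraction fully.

EeccMm gametes: EcM×2, Ecm×2, ecM×2, ecm×2
EeCcMm gametes: ECM×1, ECm×1, EcM×1, Ecm×1, eCM×1, eCm×1, ecM×1, ecm×1
EeccMm×EeCcMm grid (8·8=64): EECcMM=2 EECcMm=4 EECcmm=2 EEccMM=2 EEccMm=4 EEccmm=2 EeCcMM=4 EeCcMm=8 EeCcmm=4 EeccMM=4 EeccMm=8 Eeccmm=4 eeCcMM=2 eeCcMm=4 eeCcmm=2 eeccMM=2 eeccMm=4 eeccmm=2
eeCcMM hits 2/64; gcd=2; 2÷2/64÷2 = 1/32

P(eeCcMM) = 1/32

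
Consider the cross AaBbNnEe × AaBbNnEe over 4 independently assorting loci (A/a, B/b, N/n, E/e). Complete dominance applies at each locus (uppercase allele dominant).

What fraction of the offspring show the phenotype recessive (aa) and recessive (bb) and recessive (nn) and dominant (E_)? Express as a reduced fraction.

AaBbNnEe gametes: ABNE×1, ABNe×1, ABnE×1, ABne×1, AbNE×1, AbNe×1, AbnE×1, Abne×1, aBNE×1, aBNe×1, aBnE×1, aBne×1, abNE×1, abNe×1, abnE×1, abne×1
AaBbNnEe gametes: ABNE×1, ABNe×1, ABnE×1, ABne×1, AbNE×1, AbNe×1, AbnE×1, Abne×1, aBNE×1, aBNe×1, aBnE×1, aBne×1, abNE×1, abNe×1, abnE×1, abne×1
AaBbNnEe×AaBbNnEe grid (16·16=256): AABBNNEE=1 AABBNNEe=2 AABBNNee=1 AABBNnEE=2 AABBNnEe=4 AABBNnee=2 AABBnnEE=1 AABBnnEe=2 AABBnnee=1 AABbNNEE=2 AABbNNEe=4 AABbNNee=2 AABbNnEE=4 AABbNnEe=8 AABbNnee=4 AABbnnEE=2 AABbnnEe=4 AABbnnee=2 AAbbNNEE=1 AAbbNNEe=2 AAbbNNee=1 AAbbNnEE=2 AAbbNnEe=4 AAbbNnee=2 AAbbnnEE=1 AAbbnnEe=2 AAbbnnee=1 AaBBNNEE=2 AaBBNNEe=4 AaBBNNee=2 AaBBNnEE=4 AaBBNnEe=8 AaBBNnee=4 AaBBnnEE=2 AaBBnnEe=4 AaBBnnee=2 AaBbNNEE=4 AaBbNNEe=8 AaBbNNee=4 AaBbNnEE=8 AaBbNnEe=16 AaBbNnee=8 AaBbnnEE=4 AaBbnnEe=8 AaBbnnee=4 AabbNNEE=2 AabbNNEe=4 AabbNNee=2 AabbNnEE=4 AabbNnEe=8 AabbNnee=4 AabbnnEE=2 AabbnnEe=4 Aabbnnee=2 aaBBNNEE=1 aaBBNNEe=2 aaBBNNee=1 aaBBNnEE=2 aaBBNnEe=4 aaBBNnee=2 aaBBnnEE=1 aaBBnnEe=2 aaBBnnee=1 aaBbNNEE=2 aaBbNNEe=4 aaBbNNee=2 aaBbNnEE=4 aaBbNnEe=8 aaBbNnee=4 aaBbnnEE=2 aaBbnnEe=4 aaBbnnee=2 aabbNNEE=1 aabbNNEe=2 aabbNNee=1 aabbNnEE=2 aabbNnEe=4 aabbNnee=2 aabbnnEE=1 aabbnnEe=2 aabbnnee=1
aa bb nn E_ hits 3/256; gcd=1; 3÷1/256÷1 = 3/256

P(aa bb nn E_) = 3/256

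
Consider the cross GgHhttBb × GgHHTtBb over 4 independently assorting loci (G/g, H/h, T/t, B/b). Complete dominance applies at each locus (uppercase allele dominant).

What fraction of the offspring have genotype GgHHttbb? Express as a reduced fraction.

GgHhttBb gametes: GHtB×2, GHtb×2, GhtB×2, Ghtb×2, gHtB×2, gHtb×2, ghtB×2, ghtb×2
GgHHTtBb gametes: GHTB×2, GHTb×2, GHtB×2, GHtb×2, gHTB×2, gHTb×2, gHtB×2, gHtb×2
GgHhttBb×GgHHTtBb grid (16·16=256): GGHHTtBB=4 GGHHTtBb=8 GGHHTtbb=4 GGHHttBB=4 GGHHttBb=8 GGHHttbb=4 GGHhTtBB=4 GGHhTtBb=8 GGHhTtbb=4 GGHhttBB=4 GGHhttBb=8 GGHhttbb=4 GgHHTtBB=8 GgHHTtBb=16 GgHHTtbb=8 GgHHttBB=8 GgHHttBb=16 GgHHttbb=8 GgHhTtBB=8 GgHhTtBb=16 GgHhTtbb=8 GgHhttBB=8 GgHhttBb=16 GgHhttbb=8 ggHHTtBB=4 ggHHTtBb=8 ggHHTtbb=4 ggHHttBB=4 ggHHttBb=8 ggHHttbb=4 ggHhTtBB=4 ggHhTtBb=8 ggHhTtbb=4 ggHhttBB=4 ggHhttBb=8 ggHhttbb=4
GgHHttbb hits 8/256; gcd=8; 8÷8/256÷8 = 1/32

P(GgHHttbb) = 1/32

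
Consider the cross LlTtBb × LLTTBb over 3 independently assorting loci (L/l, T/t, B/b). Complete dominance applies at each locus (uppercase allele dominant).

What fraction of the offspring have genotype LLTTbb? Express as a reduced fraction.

P(LLTTbb) = 1/16

LlTtBb gametes: LTB×1, LTb×1, LtB×1, Ltb×1, lTB×1, lTb×1, ltB×1, ltb×1
LLTTBb gametes: LTB×4, LTb×4
LlTtBb×LLTTBb grid (8·8=64): LLTTBB=4 LLTTBb=8 LLTTbb=4 LLTtBB=4 LLTtBb=8 LLTtbb=4 LlTTBB=4 LlTTBb=8 LlTTbb=4 LlTtBB=4 LlTtBb=8 LlTtbb=4
LLTTbb hits 4/64; gcd=4; 4÷4/64÷4 = 1/16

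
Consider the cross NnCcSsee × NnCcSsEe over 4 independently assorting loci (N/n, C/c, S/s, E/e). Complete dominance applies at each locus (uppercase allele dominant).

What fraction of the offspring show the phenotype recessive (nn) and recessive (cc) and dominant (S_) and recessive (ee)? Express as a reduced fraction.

P(nn cc S_ ee) = 3/128

NnCcSsee gametes: NCSe×2, NCse×2, NcSe×2, Ncse×2, nCSe×2, nCse×2, ncSe×2, ncse×2
NnCcSsEe gametes: NCSE×1, NCSe×1, NCsE×1, NCse×1, NcSE×1, NcSe×1, NcsE×1, Ncse×1, nCSE×1, nCSe×1, nCsE×1, nCse×1, ncSE×1, ncSe×1, ncsE×1, ncse×1
NnCcSsee×NnCcSsEe grid (16·16=256): NNCCSSEe=2 NNCCSSee=2 NNCCSsEe=4 NNCCSsee=4 NNCCssEe=2 NNCCssee=2 NNCcSSEe=4 NNCcSSee=4 NNCcSsEe=8 NNCcSsee=8 NNCcssEe=4 NNCcssee=4 NNccSSEe=2 NNccSSee=2 NNccSsEe=4 NNccSsee=4 NNccssEe=2 NNccssee=2 NnCCSSEe=4 NnCCSSee=4 NnCCSsEe=8 NnCCSsee=8 NnCCssEe=4 NnCCssee=4 NnCcSSEe=8 NnCcSSee=8 NnCcSsEe=16 NnCcSsee=16 NnCcssEe=8 NnCcssee=8 NnccSSEe=4 NnccSSee=4 NnccSsEe=8 NnccSsee=8 NnccssEe=4 Nnccssee=4 nnCCSSEe=2 nnCCSSee=2 nnCCSsEe=4 nnCCSsee=4 nnCCssEe=2 nnCCssee=2 nnCcSSEe=4 nnCcSSee=4 nnCcSsEe=8 nnCcSsee=8 nnCcssEe=4 nnCcssee=4 nnccSSEe=2 nnccSSee=2 nnccSsEe=4 nnccSsee=4 nnccssEe=2 nnccssee=2
nn cc S_ ee hits 6/256; gcd=2; 6÷2/256÷2 = 3/128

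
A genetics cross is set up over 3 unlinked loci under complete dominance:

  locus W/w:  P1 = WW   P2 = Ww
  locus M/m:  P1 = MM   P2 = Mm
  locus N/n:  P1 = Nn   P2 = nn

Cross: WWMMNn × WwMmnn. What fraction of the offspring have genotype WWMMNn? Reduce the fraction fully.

WWMMNn gametes: WMN×4, WMn×4
WwMmnn gametes: WMn×2, Wmn×2, wMn×2, wmn×2
WWMMNn×WwMmnn grid (8·8=64): WWMMNn=8 WWMMnn=8 WWMmNn=8 WWMmnn=8 WwMMNn=8 WwMMnn=8 WwMmNn=8 WwMmnn=8
WWMMNn hits 8/64; gcd=8; 8÷8/64÷8 = 1/8

P(WWMMNn) = 1/8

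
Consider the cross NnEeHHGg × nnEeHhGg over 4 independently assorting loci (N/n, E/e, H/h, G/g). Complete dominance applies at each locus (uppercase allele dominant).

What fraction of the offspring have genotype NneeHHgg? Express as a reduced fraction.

NnEeHHGg gametes: NEHG×2, NEHg×2, NeHG×2, NeHg×2, nEHG×2, nEHg×2, neHG×2, neHg×2
nnEeHhGg gametes: nEHG×2, nEHg×2, nEhG×2, nEhg×2, neHG×2, neHg×2, nehG×2, nehg×2
NnEeHHGg×nnEeHhGg grid (16·16=256): NnEEHHGG=4 NnEEHHGg=8 NnEEHHgg=4 NnEEHhGG=4 NnEEHhGg=8 NnEEHhgg=4 NnEeHHGG=8 NnEeHHGg=16 NnEeHHgg=8 NnEeHhGG=8 NnEeHhGg=16 NnEeHhgg=8 NneeHHGG=4 NneeHHGg=8 NneeHHgg=4 NneeHhGG=4 NneeHhGg=8 NneeHhgg=4 nnEEHHGG=4 nnEEHHGg=8 nnEEHHgg=4 nnEEHhGG=4 nnEEHhGg=8 nnEEHhgg=4 nnEeHHGG=8 nnEeHHGg=16 nnEeHHgg=8 nnEeHhGG=8 nnEeHhGg=16 nnEeHhgg=8 nneeHHGG=4 nneeHHGg=8 nneeHHgg=4 nneeHhGG=4 nneeHhGg=8 nneeHhgg=4
NneeHHgg hits 4/256; gcd=4; 4÷4/256÷4 = 1/64

P(NneeHHgg) = 1/64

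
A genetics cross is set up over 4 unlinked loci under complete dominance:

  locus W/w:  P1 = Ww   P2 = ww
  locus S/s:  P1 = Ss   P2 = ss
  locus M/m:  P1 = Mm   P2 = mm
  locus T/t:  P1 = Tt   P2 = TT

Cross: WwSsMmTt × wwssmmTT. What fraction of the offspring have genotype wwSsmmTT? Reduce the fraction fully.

P(wwSsmmTT) = 1/16

WwSsMmTt gametes: WSMT×1, WSMt×1, WSmT×1, WSmt×1, WsMT×1, WsMt×1, WsmT×1, Wsmt×1, wSMT×1, wSMt×1, wSmT×1, wSmt×1, wsMT×1, wsMt×1, wsmT×1, wsmt×1
wwssmmTT gametes: wsmT×16
WwSsMmTt×wwssmmTT grid (16·16=256): WwSsMmTT=16 WwSsMmTt=16 WwSsmmTT=16 WwSsmmTt=16 WwssMmTT=16 WwssMmTt=16 WwssmmTT=16 WwssmmTt=16 wwSsMmTT=16 wwSsMmTt=16 wwSsmmTT=16 wwSsmmTt=16 wwssMmTT=16 wwssMmTt=16 wwssmmTT=16 wwssmmTt=16
wwSsmmTT hits 16/256; gcd=16; 16÷16/256÷16 = 1/16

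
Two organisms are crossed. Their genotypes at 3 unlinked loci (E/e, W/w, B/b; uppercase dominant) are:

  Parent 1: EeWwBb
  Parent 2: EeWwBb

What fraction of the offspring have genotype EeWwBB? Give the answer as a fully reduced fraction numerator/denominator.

EeWwBb gametes: EWB×1, EWb×1, EwB×1, Ewb×1, eWB×1, eWb×1, ewB×1, ewb×1
EeWwBb gametes: EWB×1, EWb×1, EwB×1, Ewb×1, eWB×1, eWb×1, ewB×1, ewb×1
EeWwBb×EeWwBb grid (8·8=64): EEWWBB=1 EEWWBb=2 EEWWbb=1 EEWwBB=2 EEWwBb=4 EEWwbb=2 EEwwBB=1 EEwwBb=2 EEwwbb=1 EeWWBB=2 EeWWBb=4 EeWWbb=2 EeWwBB=4 EeWwBb=8 EeWwbb=4 EewwBB=2 EewwBb=4 Eewwbb=2 eeWWBB=1 eeWWBb=2 eeWWbb=1 eeWwBB=2 eeWwBb=4 eeWwbb=2 eewwBB=1 eewwBb=2 eewwbb=1
EeWwBB hits 4/64; gcd=4; 4÷4/64÷4 = 1/16

P(EeWwBB) = 1/16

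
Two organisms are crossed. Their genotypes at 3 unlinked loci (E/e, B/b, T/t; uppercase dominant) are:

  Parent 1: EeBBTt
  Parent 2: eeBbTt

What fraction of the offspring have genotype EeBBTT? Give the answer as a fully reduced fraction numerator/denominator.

EeBBTt gametes: EBT×2, EBt×2, eBT×2, eBt×2
eeBbTt gametes: eBT×2, eBt×2, ebT×2, ebt×2
EeBBTt×eeBbTt grid (8·8=64): EeBBTT=4 EeBBTt=8 EeBBtt=4 EeBbTT=4 EeBbTt=8 EeBbtt=4 eeBBTT=4 eeBBTt=8 eeBBtt=4 eeBbTT=4 eeBbTt=8 eeBbtt=4
EeBBTT hits 4/64; gcd=4; 4÷4/64÷4 = 1/16

P(EeBBTT) = 1/16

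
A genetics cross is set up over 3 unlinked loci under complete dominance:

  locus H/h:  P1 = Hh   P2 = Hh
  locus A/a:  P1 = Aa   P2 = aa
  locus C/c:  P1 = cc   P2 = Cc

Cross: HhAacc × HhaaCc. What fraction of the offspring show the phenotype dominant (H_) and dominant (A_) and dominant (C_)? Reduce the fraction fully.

P(H_ A_ C_) = 3/16

HhAacc gametes: HAc×2, Hac×2, hAc×2, hac×2
HhaaCc gametes: HaC×2, Hac×2, haC×2, hac×2
HhAacc×HhaaCc grid (8·8=64): HHAaCc=4 HHAacc=4 HHaaCc=4 HHaacc=4 HhAaCc=8 HhAacc=8 HhaaCc=8 Hhaacc=8 hhAaCc=4 hhAacc=4 hhaaCc=4 hhaacc=4
H_ A_ C_ hits 12/64; gcd=4; 12÷4/64÷4 = 3/16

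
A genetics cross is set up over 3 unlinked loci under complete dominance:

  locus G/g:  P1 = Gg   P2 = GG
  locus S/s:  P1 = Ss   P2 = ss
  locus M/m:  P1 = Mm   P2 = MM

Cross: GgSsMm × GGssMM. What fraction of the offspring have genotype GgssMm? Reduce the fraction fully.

GgSsMm gametes: GSM×1, GSm×1, GsM×1, Gsm×1, gSM×1, gSm×1, gsM×1, gsm×1
GGssMM gametes: GsM×8
GgSsMm×GGssMM grid (8·8=64): GGSsMM=8 GGSsMm=8 GGssMM=8 GGssMm=8 GgSsMM=8 GgSsMm=8 GgssMM=8 GgssMm=8
GgssMm hits 8/64; gcd=8; 8÷8/64÷8 = 1/8

P(GgssMm) = 1/8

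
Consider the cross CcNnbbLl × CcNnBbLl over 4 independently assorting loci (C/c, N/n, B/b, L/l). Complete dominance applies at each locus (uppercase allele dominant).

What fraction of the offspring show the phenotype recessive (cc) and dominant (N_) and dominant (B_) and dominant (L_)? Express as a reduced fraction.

P(cc N_ B_ L_) = 9/128

CcNnbbLl gametes: CNbL×2, CNbl×2, CnbL×2, Cnbl×2, cNbL×2, cNbl×2, cnbL×2, cnbl×2
CcNnBbLl gametes: CNBL×1, CNBl×1, CNbL×1, CNbl×1, CnBL×1, CnBl×1, CnbL×1, Cnbl×1, cNBL×1, cNBl×1, cNbL×1, cNbl×1, cnBL×1, cnBl×1, cnbL×1, cnbl×1
CcNnbbLl×CcNnBbLl grid (16·16=256): CCNNBbLL=2 CCNNBbLl=4 CCNNBbll=2 CCNNbbLL=2 CCNNbbLl=4 CCNNbbll=2 CCNnBbLL=4 CCNnBbLl=8 CCNnBbll=4 CCNnbbLL=4 CCNnbbLl=8 CCNnbbll=4 CCnnBbLL=2 CCnnBbLl=4 CCnnBbll=2 CCnnbbLL=2 CCnnbbLl=4 CCnnbbll=2 CcNNBbLL=4 CcNNBbLl=8 CcNNBbll=4 CcNNbbLL=4 CcNNbbLl=8 CcNNbbll=4 CcNnBbLL=8 CcNnBbLl=16 CcNnBbll=8 CcNnbbLL=8 CcNnbbLl=16 CcNnbbll=8 CcnnBbLL=4 CcnnBbLl=8 CcnnBbll=4 CcnnbbLL=4 CcnnbbLl=8 Ccnnbbll=4 ccNNBbLL=2 ccNNBbLl=4 ccNNBbll=2 ccNNbbLL=2 ccNNbbLl=4 ccNNbbll=2 ccNnBbLL=4 ccNnBbLl=8 ccNnBbll=4 ccNnbbLL=4 ccNnbbLl=8 ccNnbbll=4 ccnnBbLL=2 ccnnBbLl=4 ccnnBbll=2 ccnnbbLL=2 ccnnbbLl=4 ccnnbbll=2
cc N_ B_ L_ hits 18/256; gcd=2; 18÷2/256÷2 = 9/128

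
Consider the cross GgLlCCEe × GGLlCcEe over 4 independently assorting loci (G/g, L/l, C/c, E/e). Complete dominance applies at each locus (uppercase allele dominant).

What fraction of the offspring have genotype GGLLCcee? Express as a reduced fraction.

P(GGLLCcee) = 1/64

GgLlCCEe gametes: GLCE×2, GLCe×2, GlCE×2, GlCe×2, gLCE×2, gLCe×2, glCE×2, glCe×2
GGLlCcEe gametes: GLCE×2, GLCe×2, GLcE×2, GLce×2, GlCE×2, GlCe×2, GlcE×2, Glce×2
GgLlCCEe×GGLlCcEe grid (16·16=256): GGLLCCEE=4 GGLLCCEe=8 GGLLCCee=4 GGLLCcEE=4 GGLLCcEe=8 GGLLCcee=4 GGLlCCEE=8 GGLlCCEe=16 GGLlCCee=8 GGLlCcEE=8 GGLlCcEe=16 GGLlCcee=8 GGllCCEE=4 GGllCCEe=8 GGllCCee=4 GGllCcEE=4 GGllCcEe=8 GGllCcee=4 GgLLCCEE=4 GgLLCCEe=8 GgLLCCee=4 GgLLCcEE=4 GgLLCcEe=8 GgLLCcee=4 GgLlCCEE=8 GgLlCCEe=16 GgLlCCee=8 GgLlCcEE=8 GgLlCcEe=16 GgLlCcee=8 GgllCCEE=4 GgllCCEe=8 GgllCCee=4 GgllCcEE=4 GgllCcEe=8 GgllCcee=4
GGLLCcee hits 4/256; gcd=4; 4÷4/256÷4 = 1/64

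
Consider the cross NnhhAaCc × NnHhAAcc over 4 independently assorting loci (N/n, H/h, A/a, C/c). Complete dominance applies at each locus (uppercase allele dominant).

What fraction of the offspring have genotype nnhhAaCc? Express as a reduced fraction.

P(nnhhAaCc) = 1/32

NnhhAaCc gametes: NhAC×2, NhAc×2, NhaC×2, Nhac×2, nhAC×2, nhAc×2, nhaC×2, nhac×2
NnHhAAcc gametes: NHAc×4, NhAc×4, nHAc×4, nhAc×4
NnhhAaCc×NnHhAAcc grid (16·16=256): NNHhAACc=8 NNHhAAcc=8 NNHhAaCc=8 NNHhAacc=8 NNhhAACc=8 NNhhAAcc=8 NNhhAaCc=8 NNhhAacc=8 NnHhAACc=16 NnHhAAcc=16 NnHhAaCc=16 NnHhAacc=16 NnhhAACc=16 NnhhAAcc=16 NnhhAaCc=16 NnhhAacc=16 nnHhAACc=8 nnHhAAcc=8 nnHhAaCc=8 nnHhAacc=8 nnhhAACc=8 nnhhAAcc=8 nnhhAaCc=8 nnhhAacc=8
nnhhAaCc hits 8/256; gcd=8; 8÷8/256÷8 = 1/32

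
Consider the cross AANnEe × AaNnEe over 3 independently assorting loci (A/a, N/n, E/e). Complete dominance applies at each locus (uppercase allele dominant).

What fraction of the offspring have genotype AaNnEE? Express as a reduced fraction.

P(AaNnEE) = 1/16

AANnEe gametes: ANE×2, ANe×2, AnE×2, Ane×2
AaNnEe gametes: ANE×1, ANe×1, AnE×1, Ane×1, aNE×1, aNe×1, anE×1, ane×1
AANnEe×AaNnEe grid (8·8=64): AANNEE=2 AANNEe=4 AANNee=2 AANnEE=4 AANnEe=8 AANnee=4 AAnnEE=2 AAnnEe=4 AAnnee=2 AaNNEE=2 AaNNEe=4 AaNNee=2 AaNnEE=4 AaNnEe=8 AaNnee=4 AannEE=2 AannEe=4 Aannee=2
AaNnEE hits 4/64; gcd=4; 4÷4/64÷4 = 1/16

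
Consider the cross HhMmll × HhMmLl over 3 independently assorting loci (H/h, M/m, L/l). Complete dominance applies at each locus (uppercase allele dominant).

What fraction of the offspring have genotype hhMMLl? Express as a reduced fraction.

HhMmll gametes: HMl×2, Hml×2, hMl×2, hml×2
HhMmLl gametes: HML×1, HMl×1, HmL×1, Hml×1, hML×1, hMl×1, hmL×1, hml×1
HhMmll×HhMmLl grid (8·8=64): HHMMLl=2 HHMMll=2 HHMmLl=4 HHMmll=4 HHmmLl=2 HHmmll=2 HhMMLl=4 HhMMll=4 HhMmLl=8 HhMmll=8 HhmmLl=4 Hhmmll=4 hhMMLl=2 hhMMll=2 hhMmLl=4 hhMmll=4 hhmmLl=2 hhmmll=2
hhMMLl hits 2/64; gcd=2; 2÷2/64÷2 = 1/32

P(hhMMLl) = 1/32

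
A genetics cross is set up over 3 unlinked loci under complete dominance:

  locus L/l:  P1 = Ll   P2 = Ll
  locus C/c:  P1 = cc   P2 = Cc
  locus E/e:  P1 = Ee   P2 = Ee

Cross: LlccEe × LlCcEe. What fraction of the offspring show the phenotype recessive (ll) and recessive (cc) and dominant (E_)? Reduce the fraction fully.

P(ll cc E_) = 3/32

LlccEe gametes: LcE×2, Lce×2, lcE×2, lce×2
LlCcEe gametes: LCE×1, LCe×1, LcE×1, Lce×1, lCE×1, lCe×1, lcE×1, lce×1
LlccEe×LlCcEe grid (8·8=64): LLCcEE=2 LLCcEe=4 LLCcee=2 LLccEE=2 LLccEe=4 LLccee=2 LlCcEE=4 LlCcEe=8 LlCcee=4 LlccEE=4 LlccEe=8 Llccee=4 llCcEE=2 llCcEe=4 llCcee=2 llccEE=2 llccEe=4 llccee=2
ll cc E_ hits 6/64; gcd=2; 6÷2/64÷2 = 3/32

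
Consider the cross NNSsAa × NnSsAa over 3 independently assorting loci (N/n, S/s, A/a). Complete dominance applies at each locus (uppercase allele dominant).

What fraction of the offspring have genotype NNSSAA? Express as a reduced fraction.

P(NNSSAA) = 1/32

NNSsAa gametes: NSA×2, NSa×2, NsA×2, Nsa×2
NnSsAa gametes: NSA×1, NSa×1, NsA×1, Nsa×1, nSA×1, nSa×1, nsA×1, nsa×1
NNSsAa×NnSsAa grid (8·8=64): NNSSAA=2 NNSSAa=4 NNSSaa=2 NNSsAA=4 NNSsAa=8 NNSsaa=4 NNssAA=2 NNssAa=4 NNssaa=2 NnSSAA=2 NnSSAa=4 NnSSaa=2 NnSsAA=4 NnSsAa=8 NnSsaa=4 NnssAA=2 NnssAa=4 Nnssaa=2
NNSSAA hits 2/64; gcd=2; 2÷2/64÷2 = 1/32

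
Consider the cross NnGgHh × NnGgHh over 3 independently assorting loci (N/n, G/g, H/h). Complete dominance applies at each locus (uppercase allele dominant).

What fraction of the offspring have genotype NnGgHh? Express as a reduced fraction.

P(NnGgHh) = 1/8

NnGgHh gametes: NGH×1, NGh×1, NgH×1, Ngh×1, nGH×1, nGh×1, ngH×1, ngh×1
NnGgHh gametes: NGH×1, NGh×1, NgH×1, Ngh×1, nGH×1, nGh×1, ngH×1, ngh×1
NnGgHh×NnGgHh grid (8·8=64): NNGGHH=1 NNGGHh=2 NNGGhh=1 NNGgHH=2 NNGgHh=4 NNGghh=2 NNggHH=1 NNggHh=2 NNgghh=1 NnGGHH=2 NnGGHh=4 NnGGhh=2 NnGgHH=4 NnGgHh=8 NnGghh=4 NnggHH=2 NnggHh=4 Nngghh=2 nnGGHH=1 nnGGHh=2 nnGGhh=1 nnGgHH=2 nnGgHh=4 nnGghh=2 nnggHH=1 nnggHh=2 nngghh=1
NnGgHh hits 8/64; gcd=8; 8÷8/64÷8 = 1/8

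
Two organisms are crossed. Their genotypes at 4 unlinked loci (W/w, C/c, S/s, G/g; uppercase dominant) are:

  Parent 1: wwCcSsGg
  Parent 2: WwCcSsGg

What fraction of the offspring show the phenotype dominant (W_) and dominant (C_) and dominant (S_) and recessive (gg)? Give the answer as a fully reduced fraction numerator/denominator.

wwCcSsGg gametes: wCSG×2, wCSg×2, wCsG×2, wCsg×2, wcSG×2, wcSg×2, wcsG×2, wcsg×2
WwCcSsGg gametes: WCSG×1, WCSg×1, WCsG×1, WCsg×1, WcSG×1, WcSg×1, WcsG×1, Wcsg×1, wCSG×1, wCSg×1, wCsG×1, wCsg×1, wcSG×1, wcSg×1, wcsG×1, wcsg×1
wwCcSsGg×WwCcSsGg grid (16·16=256): WwCCSSGG=2 WwCCSSGg=4 WwCCSSgg=2 WwCCSsGG=4 WwCCSsGg=8 WwCCSsgg=4 WwCCssGG=2 WwCCssGg=4 WwCCssgg=2 WwCcSSGG=4 WwCcSSGg=8 WwCcSSgg=4 WwCcSsGG=8 WwCcSsGg=16 WwCcSsgg=8 WwCcssGG=4 WwCcssGg=8 WwCcssgg=4 WwccSSGG=2 WwccSSGg=4 WwccSSgg=2 WwccSsGG=4 WwccSsGg=8 WwccSsgg=4 WwccssGG=2 WwccssGg=4 Wwccssgg=2 wwCCSSGG=2 wwCCSSGg=4 wwCCSSgg=2 wwCCSsGG=4 wwCCSsGg=8 wwCCSsgg=4 wwCCssGG=2 wwCCssGg=4 wwCCssgg=2 wwCcSSGG=4 wwCcSSGg=8 wwCcSSgg=4 wwCcSsGG=8 wwCcSsGg=16 wwCcSsgg=8 wwCcssGG=4 wwCcssGg=8 wwCcssgg=4 wwccSSGG=2 wwccSSGg=4 wwccSSgg=2 wwccSsGG=4 wwccSsGg=8 wwccSsgg=4 wwccssGG=2 wwccssGg=4 wwccssgg=2
W_ C_ S_ gg hits 18/256; gcd=2; 18÷2/256÷2 = 9/128

P(W_ C_ S_ gg) = 9/128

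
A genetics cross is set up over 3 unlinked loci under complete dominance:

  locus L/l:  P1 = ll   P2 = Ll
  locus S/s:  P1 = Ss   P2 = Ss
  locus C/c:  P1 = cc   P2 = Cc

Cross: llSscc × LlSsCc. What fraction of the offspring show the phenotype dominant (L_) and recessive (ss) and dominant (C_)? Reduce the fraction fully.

P(L_ ss C_) = 1/16

llSscc gametes: lSc×4, lsc×4
LlSsCc gametes: LSC×1, LSc×1, LsC×1, Lsc×1, lSC×1, lSc×1, lsC×1, lsc×1
llSscc×LlSsCc grid (8·8=64): LlSSCc=4 LlSScc=4 LlSsCc=8 LlSscc=8 LlssCc=4 Llsscc=4 llSSCc=4 llSScc=4 llSsCc=8 llSscc=8 llssCc=4 llsscc=4
L_ ss C_ hits 4/64; gcd=4; 4÷4/64÷4 = 1/16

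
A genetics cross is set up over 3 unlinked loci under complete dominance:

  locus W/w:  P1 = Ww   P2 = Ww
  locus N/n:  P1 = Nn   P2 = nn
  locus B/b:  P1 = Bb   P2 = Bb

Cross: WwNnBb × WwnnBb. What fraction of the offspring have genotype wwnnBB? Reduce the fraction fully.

P(wwnnBB) = 1/32

WwNnBb gametes: WNB×1, WNb×1, WnB×1, Wnb×1, wNB×1, wNb×1, wnB×1, wnb×1
WwnnBb gametes: WnB×2, Wnb×2, wnB×2, wnb×2
WwNnBb×WwnnBb grid (8·8=64): WWNnBB=2 WWNnBb=4 WWNnbb=2 WWnnBB=2 WWnnBb=4 WWnnbb=2 WwNnBB=4 WwNnBb=8 WwNnbb=4 WwnnBB=4 WwnnBb=8 Wwnnbb=4 wwNnBB=2 wwNnBb=4 wwNnbb=2 wwnnBB=2 wwnnBb=4 wwnnbb=2
wwnnBB hits 2/64; gcd=2; 2÷2/64÷2 = 1/32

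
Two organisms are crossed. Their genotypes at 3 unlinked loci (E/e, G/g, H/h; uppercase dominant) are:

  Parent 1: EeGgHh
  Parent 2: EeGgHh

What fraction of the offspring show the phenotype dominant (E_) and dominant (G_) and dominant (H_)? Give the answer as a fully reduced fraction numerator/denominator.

P(E_ G_ H_) = 27/64

EeGgHh gametes: EGH×1, EGh×1, EgH×1, Egh×1, eGH×1, eGh×1, egH×1, egh×1
EeGgHh gametes: EGH×1, EGh×1, EgH×1, Egh×1, eGH×1, eGh×1, egH×1, egh×1
EeGgHh×EeGgHh grid (8·8=64): EEGGHH=1 EEGGHh=2 EEGGhh=1 EEGgHH=2 EEGgHh=4 EEGghh=2 EEggHH=1 EEggHh=2 EEgghh=1 EeGGHH=2 EeGGHh=4 EeGGhh=2 EeGgHH=4 EeGgHh=8 EeGghh=4 EeggHH=2 EeggHh=4 Eegghh=2 eeGGHH=1 eeGGHh=2 eeGGhh=1 eeGgHH=2 eeGgHh=4 eeGghh=2 eeggHH=1 eeggHh=2 eegghh=1
E_ G_ H_ hits 27/64; gcd=1; 27÷1/64÷1 = 27/64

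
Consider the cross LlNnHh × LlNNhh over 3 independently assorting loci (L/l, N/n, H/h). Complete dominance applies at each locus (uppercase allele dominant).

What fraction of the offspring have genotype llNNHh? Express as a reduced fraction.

LlNnHh gametes: LNH×1, LNh×1, LnH×1, Lnh×1, lNH×1, lNh×1, lnH×1, lnh×1
LlNNhh gametes: LNh×4, lNh×4
LlNnHh×LlNNhh grid (8·8=64): LLNNHh=4 LLNNhh=4 LLNnHh=4 LLNnhh=4 LlNNHh=8 LlNNhh=8 LlNnHh=8 LlNnhh=8 llNNHh=4 llNNhh=4 llNnHh=4 llNnhh=4
llNNHh hits 4/64; gcd=4; 4÷4/64÷4 = 1/16

P(llNNHh) = 1/16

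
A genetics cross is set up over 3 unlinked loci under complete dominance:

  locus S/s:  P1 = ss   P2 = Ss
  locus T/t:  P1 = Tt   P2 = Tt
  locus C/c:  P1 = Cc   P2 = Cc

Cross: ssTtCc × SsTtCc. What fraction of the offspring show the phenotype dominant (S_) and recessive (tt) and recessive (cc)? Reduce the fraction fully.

P(S_ tt cc) = 1/32

ssTtCc gametes: sTC×2, sTc×2, stC×2, stc×2
SsTtCc gametes: STC×1, STc×1, StC×1, Stc×1, sTC×1, sTc×1, stC×1, stc×1
ssTtCc×SsTtCc grid (8·8=64): SsTTCC=2 SsTTCc=4 SsTTcc=2 SsTtCC=4 SsTtCc=8 SsTtcc=4 SsttCC=2 SsttCc=4 Ssttcc=2 ssTTCC=2 ssTTCc=4 ssTTcc=2 ssTtCC=4 ssTtCc=8 ssTtcc=4 ssttCC=2 ssttCc=4 ssttcc=2
S_ tt cc hits 2/64; gcd=2; 2÷2/64÷2 = 1/32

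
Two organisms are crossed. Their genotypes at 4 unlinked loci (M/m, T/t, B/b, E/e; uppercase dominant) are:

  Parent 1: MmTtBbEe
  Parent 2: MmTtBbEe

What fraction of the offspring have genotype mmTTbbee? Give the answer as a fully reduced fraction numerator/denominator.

MmTtBbEe gametes: MTBE×1, MTBe×1, MTbE×1, MTbe×1, MtBE×1, MtBe×1, MtbE×1, Mtbe×1, mTBE×1, mTBe×1, mTbE×1, mTbe×1, mtBE×1, mtBe×1, mtbE×1, mtbe×1
MmTtBbEe gametes: MTBE×1, MTBe×1, MTbE×1, MTbe×1, MtBE×1, MtBe×1, MtbE×1, Mtbe×1, mTBE×1, mTBe×1, mTbE×1, mTbe×1, mtBE×1, mtBe×1, mtbE×1, mtbe×1
MmTtBbEe×MmTtBbEe grid (16·16=256): MMTTBBEE=1 MMTTBBEe=2 MMTTBBee=1 MMTTBbEE=2 MMTTBbEe=4 MMTTBbee=2 MMTTbbEE=1 MMTTbbEe=2 MMTTbbee=1 MMTtBBEE=2 MMTtBBEe=4 MMTtBBee=2 MMTtBbEE=4 MMTtBbEe=8 MMTtBbee=4 MMTtbbEE=2 MMTtbbEe=4 MMTtbbee=2 MMttBBEE=1 MMttBBEe=2 MMttBBee=1 MMttBbEE=2 MMttBbEe=4 MMttBbee=2 MMttbbEE=1 MMttbbEe=2 MMttbbee=1 MmTTBBEE=2 MmTTBBEe=4 MmTTBBee=2 MmTTBbEE=4 MmTTBbEe=8 MmTTBbee=4 MmTTbbEE=2 MmTTbbEe=4 MmTTbbee=2 MmTtBBEE=4 MmTtBBEe=8 MmTtBBee=4 MmTtBbEE=8 MmTtBbEe=16 MmTtBbee=8 MmTtbbEE=4 MmTtbbEe=8 MmTtbbee=4 MmttBBEE=2 MmttBBEe=4 MmttBBee=2 MmttBbEE=4 MmttBbEe=8 MmttBbee=4 MmttbbEE=2 MmttbbEe=4 Mmttbbee=2 mmTTBBEE=1 mmTTBBEe=2 mmTTBBee=1 mmTTBbEE=2 mmTTBbEe=4 mmTTBbee=2 mmTTbbEE=1 mmTTbbEe=2 mmTTbbee=1 mmTtBBEE=2 mmTtBBEe=4 mmTtBBee=2 mmTtBbEE=4 mmTtBbEe=8 mmTtBbee=4 mmTtbbEE=2 mmTtbbEe=4 mmTtbbee=2 mmttBBEE=1 mmttBBEe=2 mmttBBee=1 mmttBbEE=2 mmttBbEe=4 mmttBbee=2 mmttbbEE=1 mmttbbEe=2 mmttbbee=1
mmTTbbee hits 1/256; gcd=1; 1÷1/256÷1 = 1/256

P(mmTTbbee) = 1/256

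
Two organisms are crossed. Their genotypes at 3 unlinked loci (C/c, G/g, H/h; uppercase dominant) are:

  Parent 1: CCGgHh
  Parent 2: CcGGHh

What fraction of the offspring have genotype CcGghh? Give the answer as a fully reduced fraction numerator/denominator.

CCGgHh gametes: CGH×2, CGh×2, CgH×2, Cgh×2
CcGGHh gametes: CGH×2, CGh×2, cGH×2, cGh×2
CCGgHh×CcGGHh grid (8·8=64): CCGGHH=4 CCGGHh=8 CCGGhh=4 CCGgHH=4 CCGgHh=8 CCGghh=4 CcGGHH=4 CcGGHh=8 CcGGhh=4 CcGgHH=4 CcGgHh=8 CcGghh=4
CcGghh hits 4/64; gcd=4; 4÷4/64÷4 = 1/16

P(CcGghh) = 1/16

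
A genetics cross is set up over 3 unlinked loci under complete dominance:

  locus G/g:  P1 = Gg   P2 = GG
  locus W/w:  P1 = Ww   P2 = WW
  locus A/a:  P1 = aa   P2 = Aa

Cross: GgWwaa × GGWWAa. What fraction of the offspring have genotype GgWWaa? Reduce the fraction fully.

GgWwaa gametes: GWa×2, Gwa×2, gWa×2, gwa×2
GGWWAa gametes: GWA×4, GWa×4
GgWwaa×GGWWAa grid (8·8=64): GGWWAa=8 GGWWaa=8 GGWwAa=8 GGWwaa=8 GgWWAa=8 GgWWaa=8 GgWwAa=8 GgWwaa=8
GgWWaa hits 8/64; gcd=8; 8÷8/64÷8 = 1/8

P(GgWWaa) = 1/8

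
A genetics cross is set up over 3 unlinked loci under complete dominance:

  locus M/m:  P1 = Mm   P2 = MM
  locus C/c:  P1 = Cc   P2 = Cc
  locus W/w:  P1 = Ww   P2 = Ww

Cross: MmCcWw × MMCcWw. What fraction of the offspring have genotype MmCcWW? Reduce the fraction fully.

P(MmCcWW) = 1/16

MmCcWw gametes: MCW×1, MCw×1, McW×1, Mcw×1, mCW×1, mCw×1, mcW×1, mcw×1
MMCcWw gametes: MCW×2, MCw×2, McW×2, Mcw×2
MmCcWw×MMCcWw grid (8·8=64): MMCCWW=2 MMCCWw=4 MMCCww=2 MMCcWW=4 MMCcWw=8 MMCcww=4 MMccWW=2 MMccWw=4 MMccww=2 MmCCWW=2 MmCCWw=4 MmCCww=2 MmCcWW=4 MmCcWw=8 MmCcww=4 MmccWW=2 MmccWw=4 Mmccww=2
MmCcWW hits 4/64; gcd=4; 4÷4/64÷4 = 1/16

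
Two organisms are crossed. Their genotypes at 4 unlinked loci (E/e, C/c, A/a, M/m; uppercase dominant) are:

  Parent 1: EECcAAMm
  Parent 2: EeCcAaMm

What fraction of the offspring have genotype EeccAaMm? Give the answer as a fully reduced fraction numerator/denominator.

EECcAAMm gametes: ECAM×4, ECAm×4, EcAM×4, EcAm×4
EeCcAaMm gametes: ECAM×1, ECAm×1, ECaM×1, ECam×1, EcAM×1, EcAm×1, EcaM×1, Ecam×1, eCAM×1, eCAm×1, eCaM×1, eCam×1, ecAM×1, ecAm×1, ecaM×1, ecam×1
EECcAAMm×EeCcAaMm grid (16·16=256): EECCAAMM=4 EECCAAMm=8 EECCAAmm=4 EECCAaMM=4 EECCAaMm=8 EECCAamm=4 EECcAAMM=8 EECcAAMm=16 EECcAAmm=8 EECcAaMM=8 EECcAaMm=16 EECcAamm=8 EEccAAMM=4 EEccAAMm=8 EEccAAmm=4 EEccAaMM=4 EEccAaMm=8 EEccAamm=4 EeCCAAMM=4 EeCCAAMm=8 EeCCAAmm=4 EeCCAaMM=4 EeCCAaMm=8 EeCCAamm=4 EeCcAAMM=8 EeCcAAMm=16 EeCcAAmm=8 EeCcAaMM=8 EeCcAaMm=16 EeCcAamm=8 EeccAAMM=4 EeccAAMm=8 EeccAAmm=4 EeccAaMM=4 EeccAaMm=8 EeccAamm=4
EeccAaMm hits 8/256; gcd=8; 8÷8/256÷8 = 1/32

P(EeccAaMm) = 1/32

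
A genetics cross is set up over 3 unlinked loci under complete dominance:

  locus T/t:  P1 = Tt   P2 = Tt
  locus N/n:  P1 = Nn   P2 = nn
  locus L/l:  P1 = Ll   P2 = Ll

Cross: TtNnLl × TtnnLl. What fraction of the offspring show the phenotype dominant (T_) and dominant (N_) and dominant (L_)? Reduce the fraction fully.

P(T_ N_ L_) = 9/32

TtNnLl gametes: TNL×1, TNl×1, TnL×1, Tnl×1, tNL×1, tNl×1, tnL×1, tnl×1
TtnnLl gametes: TnL×2, Tnl×2, tnL×2, tnl×2
TtNnLl×TtnnLl grid (8·8=64): TTNnLL=2 TTNnLl=4 TTNnll=2 TTnnLL=2 TTnnLl=4 TTnnll=2 TtNnLL=4 TtNnLl=8 TtNnll=4 TtnnLL=4 TtnnLl=8 Ttnnll=4 ttNnLL=2 ttNnLl=4 ttNnll=2 ttnnLL=2 ttnnLl=4 ttnnll=2
T_ N_ L_ hits 18/64; gcd=2; 18÷2/64÷2 = 9/32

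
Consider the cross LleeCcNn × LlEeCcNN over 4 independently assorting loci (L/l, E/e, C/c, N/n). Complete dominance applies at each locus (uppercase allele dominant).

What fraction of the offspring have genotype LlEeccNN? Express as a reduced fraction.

LleeCcNn gametes: LeCN×2, LeCn×2, LecN×2, Lecn×2, leCN×2, leCn×2, lecN×2, lecn×2
LlEeCcNN gametes: LECN×2, LEcN×2, LeCN×2, LecN×2, lECN×2, lEcN×2, leCN×2, lecN×2
LleeCcNn×LlEeCcNN grid (16·16=256): LLEeCCNN=4 LLEeCCNn=4 LLEeCcNN=8 LLEeCcNn=8 LLEeccNN=4 LLEeccNn=4 LLeeCCNN=4 LLeeCCNn=4 LLeeCcNN=8 LLeeCcNn=8 LLeeccNN=4 LLeeccNn=4 LlEeCCNN=8 LlEeCCNn=8 LlEeCcNN=16 LlEeCcNn=16 LlEeccNN=8 LlEeccNn=8 LleeCCNN=8 LleeCCNn=8 LleeCcNN=16 LleeCcNn=16 LleeccNN=8 LleeccNn=8 llEeCCNN=4 llEeCCNn=4 llEeCcNN=8 llEeCcNn=8 llEeccNN=4 llEeccNn=4 lleeCCNN=4 lleeCCNn=4 lleeCcNN=8 lleeCcNn=8 lleeccNN=4 lleeccNn=4
LlEeccNN hits 8/256; gcd=8; 8÷8/256÷8 = 1/32

P(LlEeccNN) = 1/32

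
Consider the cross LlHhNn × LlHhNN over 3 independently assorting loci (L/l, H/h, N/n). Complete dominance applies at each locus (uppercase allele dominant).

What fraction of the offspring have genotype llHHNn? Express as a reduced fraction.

P(llHHNn) = 1/32

LlHhNn gametes: LHN×1, LHn×1, LhN×1, Lhn×1, lHN×1, lHn×1, lhN×1, lhn×1
LlHhNN gametes: LHN×2, LhN×2, lHN×2, lhN×2
LlHhNn×LlHhNN grid (8·8=64): LLHHNN=2 LLHHNn=2 LLHhNN=4 LLHhNn=4 LLhhNN=2 LLhhNn=2 LlHHNN=4 LlHHNn=4 LlHhNN=8 LlHhNn=8 LlhhNN=4 LlhhNn=4 llHHNN=2 llHHNn=2 llHhNN=4 llHhNn=4 llhhNN=2 llhhNn=2
llHHNn hits 2/64; gcd=2; 2÷2/64÷2 = 1/32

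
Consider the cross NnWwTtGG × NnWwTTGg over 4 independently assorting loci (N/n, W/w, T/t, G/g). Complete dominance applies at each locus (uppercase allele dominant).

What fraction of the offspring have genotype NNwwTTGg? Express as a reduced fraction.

NnWwTtGG gametes: NWTG×2, NWtG×2, NwTG×2, NwtG×2, nWTG×2, nWtG×2, nwTG×2, nwtG×2
NnWwTTGg gametes: NWTG×2, NWTg×2, NwTG×2, NwTg×2, nWTG×2, nWTg×2, nwTG×2, nwTg×2
NnWwTtGG×NnWwTTGg grid (16·16=256): NNWWTTGG=4 NNWWTTGg=4 NNWWTtGG=4 NNWWTtGg=4 NNWwTTGG=8 NNWwTTGg=8 NNWwTtGG=8 NNWwTtGg=8 NNwwTTGG=4 NNwwTTGg=4 NNwwTtGG=4 NNwwTtGg=4 NnWWTTGG=8 NnWWTTGg=8 NnWWTtGG=8 NnWWTtGg=8 NnWwTTGG=16 NnWwTTGg=16 NnWwTtGG=16 NnWwTtGg=16 NnwwTTGG=8 NnwwTTGg=8 NnwwTtGG=8 NnwwTtGg=8 nnWWTTGG=4 nnWWTTGg=4 nnWWTtGG=4 nnWWTtGg=4 nnWwTTGG=8 nnWwTTGg=8 nnWwTtGG=8 nnWwTtGg=8 nnwwTTGG=4 nnwwTTGg=4 nnwwTtGG=4 nnwwTtGg=4
NNwwTTGg hits 4/256; gcd=4; 4÷4/256÷4 = 1/64

P(NNwwTTGg) = 1/64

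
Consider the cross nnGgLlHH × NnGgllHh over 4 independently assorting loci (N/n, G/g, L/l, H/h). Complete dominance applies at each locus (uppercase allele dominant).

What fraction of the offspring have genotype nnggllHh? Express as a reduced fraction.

P(nnggllHh) = 1/32

nnGgLlHH gametes: nGLH×4, nGlH×4, ngLH×4, nglH×4
NnGgllHh gametes: NGlH×2, NGlh×2, NglH×2, Nglh×2, nGlH×2, nGlh×2, nglH×2, nglh×2
nnGgLlHH×NnGgllHh grid (16·16=256): NnGGLlHH=8 NnGGLlHh=8 NnGGllHH=8 NnGGllHh=8 NnGgLlHH=16 NnGgLlHh=16 NnGgllHH=16 NnGgllHh=16 NnggLlHH=8 NnggLlHh=8 NnggllHH=8 NnggllHh=8 nnGGLlHH=8 nnGGLlHh=8 nnGGllHH=8 nnGGllHh=8 nnGgLlHH=16 nnGgLlHh=16 nnGgllHH=16 nnGgllHh=16 nnggLlHH=8 nnggLlHh=8 nnggllHH=8 nnggllHh=8
nnggllHh hits 8/256; gcd=8; 8÷8/256÷8 = 1/32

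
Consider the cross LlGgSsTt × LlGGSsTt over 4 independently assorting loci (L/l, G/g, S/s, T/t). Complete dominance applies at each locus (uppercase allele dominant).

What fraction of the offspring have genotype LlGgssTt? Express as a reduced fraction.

P(LlGgssTt) = 1/32

LlGgSsTt gametes: LGST×1, LGSt×1, LGsT×1, LGst×1, LgST×1, LgSt×1, LgsT×1, Lgst×1, lGST×1, lGSt×1, lGsT×1, lGst×1, lgST×1, lgSt×1, lgsT×1, lgst×1
LlGGSsTt gametes: LGST×2, LGSt×2, LGsT×2, LGst×2, lGST×2, lGSt×2, lGsT×2, lGst×2
LlGgSsTt×LlGGSsTt grid (16·16=256): LLGGSSTT=2 LLGGSSTt=4 LLGGSStt=2 LLGGSsTT=4 LLGGSsTt=8 LLGGSstt=4 LLGGssTT=2 LLGGssTt=4 LLGGsstt=2 LLGgSSTT=2 LLGgSSTt=4 LLGgSStt=2 LLGgSsTT=4 LLGgSsTt=8 LLGgSstt=4 LLGgssTT=2 LLGgssTt=4 LLGgsstt=2 LlGGSSTT=4 LlGGSSTt=8 LlGGSStt=4 LlGGSsTT=8 LlGGSsTt=16 LlGGSstt=8 LlGGssTT=4 LlGGssTt=8 LlGGsstt=4 LlGgSSTT=4 LlGgSSTt=8 LlGgSStt=4 LlGgSsTT=8 LlGgSsTt=16 LlGgSstt=8 LlGgssTT=4 LlGgssTt=8 LlGgsstt=4 llGGSSTT=2 llGGSSTt=4 llGGSStt=2 llGGSsTT=4 llGGSsTt=8 llGGSstt=4 llGGssTT=2 llGGssTt=4 llGGsstt=2 llGgSSTT=2 llGgSSTt=4 llGgSStt=2 llGgSsTT=4 llGgSsTt=8 llGgSstt=4 llGgssTT=2 llGgssTt=4 llGgsstt=2
LlGgssTt hits 8/256; gcd=8; 8÷8/256÷8 = 1/32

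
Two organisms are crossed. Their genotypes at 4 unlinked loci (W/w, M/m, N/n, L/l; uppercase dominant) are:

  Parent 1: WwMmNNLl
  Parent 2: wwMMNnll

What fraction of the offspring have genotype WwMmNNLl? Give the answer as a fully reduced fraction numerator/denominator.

P(WwMmNNLl) = 1/16

WwMmNNLl gametes: WMNL×2, WMNl×2, WmNL×2, WmNl×2, wMNL×2, wMNl×2, wmNL×2, wmNl×2
wwMMNnll gametes: wMNl×8, wMnl×8
WwMmNNLl×wwMMNnll grid (16·16=256): WwMMNNLl=16 WwMMNNll=16 WwMMNnLl=16 WwMMNnll=16 WwMmNNLl=16 WwMmNNll=16 WwMmNnLl=16 WwMmNnll=16 wwMMNNLl=16 wwMMNNll=16 wwMMNnLl=16 wwMMNnll=16 wwMmNNLl=16 wwMmNNll=16 wwMmNnLl=16 wwMmNnll=16
WwMmNNLl hits 16/256; gcd=16; 16÷16/256÷16 = 1/16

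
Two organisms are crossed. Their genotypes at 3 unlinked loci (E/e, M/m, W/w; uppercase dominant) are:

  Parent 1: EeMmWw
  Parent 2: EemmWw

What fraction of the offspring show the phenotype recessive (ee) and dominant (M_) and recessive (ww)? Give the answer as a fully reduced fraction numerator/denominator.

EeMmWw gametes: EMW×1, EMw×1, EmW×1, Emw×1, eMW×1, eMw×1, emW×1, emw×1
EemmWw gametes: EmW×2, Emw×2, emW×2, emw×2
EeMmWw×EemmWw grid (8·8=64): EEMmWW=2 EEMmWw=4 EEMmww=2 EEmmWW=2 EEmmWw=4 EEmmww=2 EeMmWW=4 EeMmWw=8 EeMmww=4 EemmWW=4 EemmWw=8 Eemmww=4 eeMmWW=2 eeMmWw=4 eeMmww=2 eemmWW=2 eemmWw=4 eemmww=2
ee M_ ww hits 2/64; gcd=2; 2÷2/64÷2 = 1/32

P(ee M_ ww) = 1/32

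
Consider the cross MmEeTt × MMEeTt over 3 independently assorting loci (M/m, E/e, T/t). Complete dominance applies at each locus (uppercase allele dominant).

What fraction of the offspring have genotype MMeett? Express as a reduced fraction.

MmEeTt gametes: MET×1, MEt×1, MeT×1, Met×1, mET×1, mEt×1, meT×1, met×1
MMEeTt gametes: MET×2, MEt×2, MeT×2, Met×2
MmEeTt×MMEeTt grid (8·8=64): MMEETT=2 MMEETt=4 MMEEtt=2 MMEeTT=4 MMEeTt=8 MMEett=4 MMeeTT=2 MMeeTt=4 MMeett=2 MmEETT=2 MmEETt=4 MmEEtt=2 MmEeTT=4 MmEeTt=8 MmEett=4 MmeeTT=2 MmeeTt=4 Mmeett=2
MMeett hits 2/64; gcd=2; 2÷2/64÷2 = 1/32

P(MMeett) = 1/32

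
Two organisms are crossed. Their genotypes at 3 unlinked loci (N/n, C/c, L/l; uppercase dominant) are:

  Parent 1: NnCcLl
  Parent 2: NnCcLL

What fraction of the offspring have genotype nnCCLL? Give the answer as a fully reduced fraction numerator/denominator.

NnCcLl gametes: NCL×1, NCl×1, NcL×1, Ncl×1, nCL×1, nCl×1, ncL×1, ncl×1
NnCcLL gametes: NCL×2, NcL×2, nCL×2, ncL×2
NnCcLl×NnCcLL grid (8·8=64): NNCCLL=2 NNCCLl=2 NNCcLL=4 NNCcLl=4 NNccLL=2 NNccLl=2 NnCCLL=4 NnCCLl=4 NnCcLL=8 NnCcLl=8 NnccLL=4 NnccLl=4 nnCCLL=2 nnCCLl=2 nnCcLL=4 nnCcLl=4 nnccLL=2 nnccLl=2
nnCCLL hits 2/64; gcd=2; 2÷2/64÷2 = 1/32

P(nnCCLL) = 1/32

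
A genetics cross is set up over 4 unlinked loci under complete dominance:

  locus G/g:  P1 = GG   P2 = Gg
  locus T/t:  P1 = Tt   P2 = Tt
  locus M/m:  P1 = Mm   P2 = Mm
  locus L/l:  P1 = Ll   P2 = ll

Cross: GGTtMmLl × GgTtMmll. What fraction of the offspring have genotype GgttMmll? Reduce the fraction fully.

GGTtMmLl gametes: GTML×2, GTMl×2, GTmL×2, GTml×2, GtML×2, GtMl×2, GtmL×2, Gtml×2
GgTtMmll gametes: GTMl×2, GTml×2, GtMl×2, Gtml×2, gTMl×2, gTml×2, gtMl×2, gtml×2
GGTtMmLl×GgTtMmll grid (16·16=256): GGTTMMLl=4 GGTTMMll=4 GGTTMmLl=8 GGTTMmll=8 GGTTmmLl=4 GGTTmmll=4 GGTtMMLl=8 GGTtMMll=8 GGTtMmLl=16 GGTtMmll=16 GGTtmmLl=8 GGTtmmll=8 GGttMMLl=4 GGttMMll=4 GGttMmLl=8 GGttMmll=8 GGttmmLl=4 GGttmmll=4 GgTTMMLl=4 GgTTMMll=4 GgTTMmLl=8 GgTTMmll=8 GgTTmmLl=4 GgTTmmll=4 GgTtMMLl=8 GgTtMMll=8 GgTtMmLl=16 GgTtMmll=16 GgTtmmLl=8 GgTtmmll=8 GgttMMLl=4 GgttMMll=4 GgttMmLl=8 GgttMmll=8 GgttmmLl=4 Ggttmmll=4
GgttMmll hits 8/256; gcd=8; 8÷8/256÷8 = 1/32

P(GgttMmll) = 1/32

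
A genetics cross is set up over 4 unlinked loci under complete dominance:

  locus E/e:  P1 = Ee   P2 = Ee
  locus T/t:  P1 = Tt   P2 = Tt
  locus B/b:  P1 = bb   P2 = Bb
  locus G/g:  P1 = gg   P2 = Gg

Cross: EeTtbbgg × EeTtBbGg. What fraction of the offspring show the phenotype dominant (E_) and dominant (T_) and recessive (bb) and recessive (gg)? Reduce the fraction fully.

P(E_ T_ bb gg) = 9/64

EeTtbbgg gametes: ETbg×4, Etbg×4, eTbg×4, etbg×4
EeTtBbGg gametes: ETBG×1, ETBg×1, ETbG×1, ETbg×1, EtBG×1, EtBg×1, EtbG×1, Etbg×1, eTBG×1, eTBg×1, eTbG×1, eTbg×1, etBG×1, etBg×1, etbG×1, etbg×1
EeTtbbgg×EeTtBbGg grid (16·16=256): EETTBbGg=4 EETTBbgg=4 EETTbbGg=4 EETTbbgg=4 EETtBbGg=8 EETtBbgg=8 EETtbbGg=8 EETtbbgg=8 EEttBbGg=4 EEttBbgg=4 EEttbbGg=4 EEttbbgg=4 EeTTBbGg=8 EeTTBbgg=8 EeTTbbGg=8 EeTTbbgg=8 EeTtBbGg=16 EeTtBbgg=16 EeTtbbGg=16 EeTtbbgg=16 EettBbGg=8 EettBbgg=8 EettbbGg=8 Eettbbgg=8 eeTTBbGg=4 eeTTBbgg=4 eeTTbbGg=4 eeTTbbgg=4 eeTtBbGg=8 eeTtBbgg=8 eeTtbbGg=8 eeTtbbgg=8 eettBbGg=4 eettBbgg=4 eettbbGg=4 eettbbgg=4
E_ T_ bb gg hits 36/256; gcd=4; 36÷4/256÷4 = 9/64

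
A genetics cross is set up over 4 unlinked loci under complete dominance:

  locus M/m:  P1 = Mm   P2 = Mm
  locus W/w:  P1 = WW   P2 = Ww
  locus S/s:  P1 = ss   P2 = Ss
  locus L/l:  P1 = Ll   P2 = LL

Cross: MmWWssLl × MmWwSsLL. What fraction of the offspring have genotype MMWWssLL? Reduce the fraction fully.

MmWWssLl gametes: MWsL×4, MWsl×4, mWsL×4, mWsl×4
MmWwSsLL gametes: MWSL×2, MWsL×2, MwSL×2, MwsL×2, mWSL×2, mWsL×2, mwSL×2, mwsL×2
MmWWssLl×MmWwSsLL grid (16·16=256): MMWWSsLL=8 MMWWSsLl=8 MMWWssLL=8 MMWWssLl=8 MMWwSsLL=8 MMWwSsLl=8 MMWwssLL=8 MMWwssLl=8 MmWWSsLL=16 MmWWSsLl=16 MmWWssLL=16 MmWWssLl=16 MmWwSsLL=16 MmWwSsLl=16 MmWwssLL=16 MmWwssLl=16 mmWWSsLL=8 mmWWSsLl=8 mmWWssLL=8 mmWWssLl=8 mmWwSsLL=8 mmWwSsLl=8 mmWwssLL=8 mmWwssLl=8
MMWWssLL hits 8/256; gcd=8; 8÷8/256÷8 = 1/32

P(MMWWssLL) = 1/32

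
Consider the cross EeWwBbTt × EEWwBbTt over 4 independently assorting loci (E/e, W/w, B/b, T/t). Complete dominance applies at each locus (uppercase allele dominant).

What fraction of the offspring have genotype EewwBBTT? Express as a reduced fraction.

P(EewwBBTT) = 1/128

EeWwBbTt gametes: EWBT×1, EWBt×1, EWbT×1, EWbt×1, EwBT×1, EwBt×1, EwbT×1, Ewbt×1, eWBT×1, eWBt×1, eWbT×1, eWbt×1, ewBT×1, ewBt×1, ewbT×1, ewbt×1
EEWwBbTt gametes: EWBT×2, EWBt×2, EWbT×2, EWbt×2, EwBT×2, EwBt×2, EwbT×2, Ewbt×2
EeWwBbTt×EEWwBbTt grid (16·16=256): EEWWBBTT=2 EEWWBBTt=4 EEWWBBtt=2 EEWWBbTT=4 EEWWBbTt=8 EEWWBbtt=4 EEWWbbTT=2 EEWWbbTt=4 EEWWbbtt=2 EEWwBBTT=4 EEWwBBTt=8 EEWwBBtt=4 EEWwBbTT=8 EEWwBbTt=16 EEWwBbtt=8 EEWwbbTT=4 EEWwbbTt=8 EEWwbbtt=4 EEwwBBTT=2 EEwwBBTt=4 EEwwBBtt=2 EEwwBbTT=4 EEwwBbTt=8 EEwwBbtt=4 EEwwbbTT=2 EEwwbbTt=4 EEwwbbtt=2 EeWWBBTT=2 EeWWBBTt=4 EeWWBBtt=2 EeWWBbTT=4 EeWWBbTt=8 EeWWBbtt=4 EeWWbbTT=2 EeWWbbTt=4 EeWWbbtt=2 EeWwBBTT=4 EeWwBBTt=8 EeWwBBtt=4 EeWwBbTT=8 EeWwBbTt=16 EeWwBbtt=8 EeWwbbTT=4 EeWwbbTt=8 EeWwbbtt=4 EewwBBTT=2 EewwBBTt=4 EewwBBtt=2 EewwBbTT=4 EewwBbTt=8 EewwBbtt=4 EewwbbTT=2 EewwbbTt=4 Eewwbbtt=2
EewwBBTT hits 2/256; gcd=2; 2÷2/256÷2 = 1/128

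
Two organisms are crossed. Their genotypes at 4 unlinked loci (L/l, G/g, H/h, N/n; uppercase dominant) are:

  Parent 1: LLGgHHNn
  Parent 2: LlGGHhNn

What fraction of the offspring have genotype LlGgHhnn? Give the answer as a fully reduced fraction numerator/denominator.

P(LlGgHhnn) = 1/32

LLGgHHNn gametes: LGHN×4, LGHn×4, LgHN×4, LgHn×4
LlGGHhNn gametes: LGHN×2, LGHn×2, LGhN×2, LGhn×2, lGHN×2, lGHn×2, lGhN×2, lGhn×2
LLGgHHNn×LlGGHhNn grid (16·16=256): LLGGHHNN=8 LLGGHHNn=16 LLGGHHnn=8 LLGGHhNN=8 LLGGHhNn=16 LLGGHhnn=8 LLGgHHNN=8 LLGgHHNn=16 LLGgHHnn=8 LLGgHhNN=8 LLGgHhNn=16 LLGgHhnn=8 LlGGHHNN=8 LlGGHHNn=16 LlGGHHnn=8 LlGGHhNN=8 LlGGHhNn=16 LlGGHhnn=8 LlGgHHNN=8 LlGgHHNn=16 LlGgHHnn=8 LlGgHhNN=8 LlGgHhNn=16 LlGgHhnn=8
LlGgHhnn hits 8/256; gcd=8; 8÷8/256÷8 = 1/32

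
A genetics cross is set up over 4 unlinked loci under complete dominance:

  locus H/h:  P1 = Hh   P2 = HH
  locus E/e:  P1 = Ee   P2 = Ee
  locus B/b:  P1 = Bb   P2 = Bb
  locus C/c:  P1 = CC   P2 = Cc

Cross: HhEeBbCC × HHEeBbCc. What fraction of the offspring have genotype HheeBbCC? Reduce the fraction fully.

HhEeBbCC gametes: HEBC×2, HEbC×2, HeBC×2, HebC×2, hEBC×2, hEbC×2, heBC×2, hebC×2
HHEeBbCc gametes: HEBC×2, HEBc×2, HEbC×2, HEbc×2, HeBC×2, HeBc×2, HebC×2, Hebc×2
HhEeBbCC×HHEeBbCc grid (16·16=256): HHEEBBCC=4 HHEEBBCc=4 HHEEBbCC=8 HHEEBbCc=8 HHEEbbCC=4 HHEEbbCc=4 HHEeBBCC=8 HHEeBBCc=8 HHEeBbCC=16 HHEeBbCc=16 HHEebbCC=8 HHEebbCc=8 HHeeBBCC=4 HHeeBBCc=4 HHeeBbCC=8 HHeeBbCc=8 HHeebbCC=4 HHeebbCc=4 HhEEBBCC=4 HhEEBBCc=4 HhEEBbCC=8 HhEEBbCc=8 HhEEbbCC=4 HhEEbbCc=4 HhEeBBCC=8 HhEeBBCc=8 HhEeBbCC=16 HhEeBbCc=16 HhEebbCC=8 HhEebbCc=8 HheeBBCC=4 HheeBBCc=4 HheeBbCC=8 HheeBbCc=8 HheebbCC=4 HheebbCc=4
HheeBbCC hits 8/256; gcd=8; 8÷8/256÷8 = 1/32

P(HheeBbCC) = 1/32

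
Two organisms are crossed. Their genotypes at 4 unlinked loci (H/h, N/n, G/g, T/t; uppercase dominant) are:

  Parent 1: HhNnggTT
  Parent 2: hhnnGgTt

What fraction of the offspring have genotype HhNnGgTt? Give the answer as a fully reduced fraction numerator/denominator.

P(HhNnGgTt) = 1/16

HhNnggTT gametes: HNgT×4, HngT×4, hNgT×4, hngT×4
hhnnGgTt gametes: hnGT×4, hnGt×4, hngT×4, hngt×4
HhNnggTT×hhnnGgTt grid (16·16=256): HhNnGgTT=16 HhNnGgTt=16 HhNnggTT=16 HhNnggTt=16 HhnnGgTT=16 HhnnGgTt=16 HhnnggTT=16 HhnnggTt=16 hhNnGgTT=16 hhNnGgTt=16 hhNnggTT=16 hhNnggTt=16 hhnnGgTT=16 hhnnGgTt=16 hhnnggTT=16 hhnnggTt=16
HhNnGgTt hits 16/256; gcd=16; 16÷16/256÷16 = 1/16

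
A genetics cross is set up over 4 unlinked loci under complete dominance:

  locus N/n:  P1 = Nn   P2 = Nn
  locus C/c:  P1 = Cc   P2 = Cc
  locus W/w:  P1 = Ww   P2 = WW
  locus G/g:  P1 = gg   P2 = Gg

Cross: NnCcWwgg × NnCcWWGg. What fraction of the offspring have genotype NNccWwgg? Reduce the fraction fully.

NnCcWwgg gametes: NCWg×2, NCwg×2, NcWg×2, Ncwg×2, nCWg×2, nCwg×2, ncWg×2, ncwg×2
NnCcWWGg gametes: NCWG×2, NCWg×2, NcWG×2, NcWg×2, nCWG×2, nCWg×2, ncWG×2, ncWg×2
NnCcWwgg×NnCcWWGg grid (16·16=256): NNCCWWGg=4 NNCCWWgg=4 NNCCWwGg=4 NNCCWwgg=4 NNCcWWGg=8 NNCcWWgg=8 NNCcWwGg=8 NNCcWwgg=8 NNccWWGg=4 NNccWWgg=4 NNccWwGg=4 NNccWwgg=4 NnCCWWGg=8 NnCCWWgg=8 NnCCWwGg=8 NnCCWwgg=8 NnCcWWGg=16 NnCcWWgg=16 NnCcWwGg=16 NnCcWwgg=16 NnccWWGg=8 NnccWWgg=8 NnccWwGg=8 NnccWwgg=8 nnCCWWGg=4 nnCCWWgg=4 nnCCWwGg=4 nnCCWwgg=4 nnCcWWGg=8 nnCcWWgg=8 nnCcWwGg=8 nnCcWwgg=8 nnccWWGg=4 nnccWWgg=4 nnccWwGg=4 nnccWwgg=4
NNccWwgg hits 4/256; gcd=4; 4÷4/256÷4 = 1/64

P(NNccWwgg) = 1/64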